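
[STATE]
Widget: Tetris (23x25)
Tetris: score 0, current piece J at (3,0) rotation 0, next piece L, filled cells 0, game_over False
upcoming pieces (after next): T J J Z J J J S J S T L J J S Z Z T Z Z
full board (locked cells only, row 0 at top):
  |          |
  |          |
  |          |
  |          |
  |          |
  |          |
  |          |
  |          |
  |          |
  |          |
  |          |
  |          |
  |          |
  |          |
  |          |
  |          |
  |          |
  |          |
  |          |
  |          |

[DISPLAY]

   █      │Next:       
   ███    │  ▒         
          │▒▒▒         
          │            
          │            
          │            
          │Score:      
          │0           
          │            
          │            
          │            
          │            
          │            
          │            
          │            
          │            
          │            
          │            
          │            
          │            
          │            
          │            
          │            
          │            
          │            


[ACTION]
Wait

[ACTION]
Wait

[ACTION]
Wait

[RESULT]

          │Next:       
          │  ▒         
          │▒▒▒         
   █      │            
   ███    │            
          │            
          │Score:      
          │0           
          │            
          │            
          │            
          │            
          │            
          │            
          │            
          │            
          │            
          │            
          │            
          │            
          │            
          │            
          │            
          │            
          │            


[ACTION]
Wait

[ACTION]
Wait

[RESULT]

          │Next:       
          │  ▒         
          │▒▒▒         
          │            
          │            
   █      │            
   ███    │Score:      
          │0           
          │            
          │            
          │            
          │            
          │            
          │            
          │            
          │            
          │            
          │            
          │            
          │            
          │            
          │            
          │            
          │            
          │            


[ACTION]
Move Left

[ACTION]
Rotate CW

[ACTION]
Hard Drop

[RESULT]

     ▒    │Next:       
   ▒▒▒    │ ▒          
          │▒▒▒         
          │            
          │            
          │            
          │Score:      
          │0           
          │            
          │            
          │            
          │            
          │            
          │            
          │            
          │            
          │            
  ██      │            
  █       │            
  █       │            
          │            
          │            
          │            
          │            
          │            


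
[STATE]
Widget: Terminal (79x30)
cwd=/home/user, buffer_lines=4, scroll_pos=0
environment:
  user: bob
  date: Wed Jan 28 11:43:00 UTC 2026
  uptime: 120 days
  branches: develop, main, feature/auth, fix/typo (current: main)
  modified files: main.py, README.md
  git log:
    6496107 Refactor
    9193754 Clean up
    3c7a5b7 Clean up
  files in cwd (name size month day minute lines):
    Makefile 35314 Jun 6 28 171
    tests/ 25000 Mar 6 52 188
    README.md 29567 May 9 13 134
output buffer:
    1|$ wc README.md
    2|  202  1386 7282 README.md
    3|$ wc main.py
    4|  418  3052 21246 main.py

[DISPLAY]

$ wc README.md                                                                 
  202  1386 7282 README.md                                                     
$ wc main.py                                                                   
  418  3052 21246 main.py                                                      
$ █                                                                            
                                                                               
                                                                               
                                                                               
                                                                               
                                                                               
                                                                               
                                                                               
                                                                               
                                                                               
                                                                               
                                                                               
                                                                               
                                                                               
                                                                               
                                                                               
                                                                               
                                                                               
                                                                               
                                                                               
                                                                               
                                                                               
                                                                               
                                                                               
                                                                               
                                                                               


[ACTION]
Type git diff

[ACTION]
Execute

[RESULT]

$ wc README.md                                                                 
  202  1386 7282 README.md                                                     
$ wc main.py                                                                   
  418  3052 21246 main.py                                                      
$ git diff                                                                     
diff --git a/main.py b/main.py                                                 
--- a/main.py                                                                  
+++ b/main.py                                                                  
@@ -1,3 +1,4 @@                                                                
+# updated                                                                     
 import sys                                                                    
$ █                                                                            
                                                                               
                                                                               
                                                                               
                                                                               
                                                                               
                                                                               
                                                                               
                                                                               
                                                                               
                                                                               
                                                                               
                                                                               
                                                                               
                                                                               
                                                                               
                                                                               
                                                                               
                                                                               


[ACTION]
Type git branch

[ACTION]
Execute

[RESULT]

$ wc README.md                                                                 
  202  1386 7282 README.md                                                     
$ wc main.py                                                                   
  418  3052 21246 main.py                                                      
$ git diff                                                                     
diff --git a/main.py b/main.py                                                 
--- a/main.py                                                                  
+++ b/main.py                                                                  
@@ -1,3 +1,4 @@                                                                
+# updated                                                                     
 import sys                                                                    
$ git branch                                                                   
  develop                                                                      
* main                                                                         
  feature/auth                                                                 
  fix/typo                                                                     
$ █                                                                            
                                                                               
                                                                               
                                                                               
                                                                               
                                                                               
                                                                               
                                                                               
                                                                               
                                                                               
                                                                               
                                                                               
                                                                               
                                                                               


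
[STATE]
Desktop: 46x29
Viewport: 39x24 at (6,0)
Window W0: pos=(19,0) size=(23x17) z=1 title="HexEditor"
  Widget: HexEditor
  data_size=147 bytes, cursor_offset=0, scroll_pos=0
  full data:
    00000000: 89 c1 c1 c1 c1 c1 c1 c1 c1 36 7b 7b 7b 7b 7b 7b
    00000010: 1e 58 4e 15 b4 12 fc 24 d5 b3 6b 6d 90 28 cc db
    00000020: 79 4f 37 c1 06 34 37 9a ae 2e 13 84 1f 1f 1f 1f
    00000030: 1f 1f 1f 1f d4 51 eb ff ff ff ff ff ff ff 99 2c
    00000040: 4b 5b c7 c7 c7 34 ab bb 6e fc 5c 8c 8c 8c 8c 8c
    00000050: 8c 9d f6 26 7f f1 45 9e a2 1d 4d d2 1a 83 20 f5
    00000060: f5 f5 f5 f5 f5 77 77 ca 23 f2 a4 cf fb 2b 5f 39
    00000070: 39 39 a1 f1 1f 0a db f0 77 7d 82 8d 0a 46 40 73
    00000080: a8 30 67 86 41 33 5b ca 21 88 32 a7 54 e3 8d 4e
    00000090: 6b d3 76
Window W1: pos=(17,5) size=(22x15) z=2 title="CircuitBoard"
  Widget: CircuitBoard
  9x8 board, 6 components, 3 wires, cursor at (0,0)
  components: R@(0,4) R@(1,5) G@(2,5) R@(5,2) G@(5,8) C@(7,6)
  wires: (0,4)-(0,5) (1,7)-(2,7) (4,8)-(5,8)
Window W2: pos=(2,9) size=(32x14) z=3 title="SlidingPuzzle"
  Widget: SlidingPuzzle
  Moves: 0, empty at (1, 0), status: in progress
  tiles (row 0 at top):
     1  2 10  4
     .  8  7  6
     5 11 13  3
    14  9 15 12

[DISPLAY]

             ┏━━━━━━━━━━━━━━━━━━━━━┓   
             ┃ HexEditor           ┃   
             ┠─────────────────────┨   
             ┃00000000  89 c1 c1 c1┃   
             ┃00000010  1e 58 4e 15┃   
           ┏━━━━━━━━━━━━━━━━━━━━┓c1┃   
           ┃ CircuitBoard       ┃1f┃   
           ┠────────────────────┨c7┃   
           ┃   0 1 2 3 4 5 6 7 8┃26┃   
━━━━━━━━━━━━━━━━━━━━━━━━━━━┓    ┃f5┃   
idingPuzzle                ┃    ┃f1┃   
───────────────────────────┨    ┃86┃   
──┬────┬────┬────┐         ┃    ┃  ┃   
1 │  2 │ 10 │  4 │         ┃    ┃  ┃   
──┼────┼────┼────┤         ┃    ┃  ┃   
  │  8 │  7 │  6 │         ┃    ┃  ┃   
──┼────┼────┼────┤         ┃    ┃━━┛   
5 │ 11 │ 13 │  3 │         ┃    ┃      
──┼────┼────┼────┤         ┃    ┃      
4 │  9 │ 15 │ 12 │         ┃━━━━┛      
──┴────┴────┴────┘         ┃           
es: 0                      ┃           
━━━━━━━━━━━━━━━━━━━━━━━━━━━┛           
                                       


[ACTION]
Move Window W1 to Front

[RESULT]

             ┏━━━━━━━━━━━━━━━━━━━━━┓   
             ┃ HexEditor           ┃   
             ┠─────────────────────┨   
             ┃00000000  89 c1 c1 c1┃   
             ┃00000010  1e 58 4e 15┃   
           ┏━━━━━━━━━━━━━━━━━━━━┓c1┃   
           ┃ CircuitBoard       ┃1f┃   
           ┠────────────────────┨c7┃   
           ┃   0 1 2 3 4 5 6 7 8┃26┃   
━━━━━━━━━━━┃0  [.]              ┃f5┃   
idingPuzzle┃                    ┃f1┃   
───────────┃1                   ┃86┃   
──┬────┬───┃                    ┃  ┃   
1 │  2 │ 10┃2                   ┃  ┃   
──┼────┼───┃                    ┃  ┃   
  │  8 │  7┃3                   ┃  ┃   
──┼────┼───┃                    ┃━━┛   
5 │ 11 │ 13┃4                   ┃      
──┼────┼───┃                    ┃      
4 │  9 │ 15┗━━━━━━━━━━━━━━━━━━━━┛      
──┴────┴────┴────┘         ┃           
es: 0                      ┃           
━━━━━━━━━━━━━━━━━━━━━━━━━━━┛           
                                       


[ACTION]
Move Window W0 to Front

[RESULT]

             ┏━━━━━━━━━━━━━━━━━━━━━┓   
             ┃ HexEditor           ┃   
             ┠─────────────────────┨   
             ┃00000000  89 c1 c1 c1┃   
             ┃00000010  1e 58 4e 15┃   
           ┏━┃00000020  79 4f 37 c1┃   
           ┃ ┃00000030  1f 1f 1f 1f┃   
           ┠─┃00000040  4b 5b c7 c7┃   
           ┃ ┃00000050  8c 9d f6 26┃   
━━━━━━━━━━━┃0┃00000060  f5 f5 f5 f5┃   
idingPuzzle┃ ┃00000070  39 39 a1 f1┃   
───────────┃1┃00000080  a8 30 67 86┃   
──┬────┬───┃ ┃00000090  6b d3 76   ┃   
1 │  2 │ 10┃2┃                     ┃   
──┼────┼───┃ ┃                     ┃   
  │  8 │  7┃3┃                     ┃   
──┼────┼───┃ ┗━━━━━━━━━━━━━━━━━━━━━┛   
5 │ 11 │ 13┃4                   ┃      
──┼────┼───┃                    ┃      
4 │  9 │ 15┗━━━━━━━━━━━━━━━━━━━━┛      
──┴────┴────┴────┘         ┃           
es: 0                      ┃           
━━━━━━━━━━━━━━━━━━━━━━━━━━━┛           
                                       


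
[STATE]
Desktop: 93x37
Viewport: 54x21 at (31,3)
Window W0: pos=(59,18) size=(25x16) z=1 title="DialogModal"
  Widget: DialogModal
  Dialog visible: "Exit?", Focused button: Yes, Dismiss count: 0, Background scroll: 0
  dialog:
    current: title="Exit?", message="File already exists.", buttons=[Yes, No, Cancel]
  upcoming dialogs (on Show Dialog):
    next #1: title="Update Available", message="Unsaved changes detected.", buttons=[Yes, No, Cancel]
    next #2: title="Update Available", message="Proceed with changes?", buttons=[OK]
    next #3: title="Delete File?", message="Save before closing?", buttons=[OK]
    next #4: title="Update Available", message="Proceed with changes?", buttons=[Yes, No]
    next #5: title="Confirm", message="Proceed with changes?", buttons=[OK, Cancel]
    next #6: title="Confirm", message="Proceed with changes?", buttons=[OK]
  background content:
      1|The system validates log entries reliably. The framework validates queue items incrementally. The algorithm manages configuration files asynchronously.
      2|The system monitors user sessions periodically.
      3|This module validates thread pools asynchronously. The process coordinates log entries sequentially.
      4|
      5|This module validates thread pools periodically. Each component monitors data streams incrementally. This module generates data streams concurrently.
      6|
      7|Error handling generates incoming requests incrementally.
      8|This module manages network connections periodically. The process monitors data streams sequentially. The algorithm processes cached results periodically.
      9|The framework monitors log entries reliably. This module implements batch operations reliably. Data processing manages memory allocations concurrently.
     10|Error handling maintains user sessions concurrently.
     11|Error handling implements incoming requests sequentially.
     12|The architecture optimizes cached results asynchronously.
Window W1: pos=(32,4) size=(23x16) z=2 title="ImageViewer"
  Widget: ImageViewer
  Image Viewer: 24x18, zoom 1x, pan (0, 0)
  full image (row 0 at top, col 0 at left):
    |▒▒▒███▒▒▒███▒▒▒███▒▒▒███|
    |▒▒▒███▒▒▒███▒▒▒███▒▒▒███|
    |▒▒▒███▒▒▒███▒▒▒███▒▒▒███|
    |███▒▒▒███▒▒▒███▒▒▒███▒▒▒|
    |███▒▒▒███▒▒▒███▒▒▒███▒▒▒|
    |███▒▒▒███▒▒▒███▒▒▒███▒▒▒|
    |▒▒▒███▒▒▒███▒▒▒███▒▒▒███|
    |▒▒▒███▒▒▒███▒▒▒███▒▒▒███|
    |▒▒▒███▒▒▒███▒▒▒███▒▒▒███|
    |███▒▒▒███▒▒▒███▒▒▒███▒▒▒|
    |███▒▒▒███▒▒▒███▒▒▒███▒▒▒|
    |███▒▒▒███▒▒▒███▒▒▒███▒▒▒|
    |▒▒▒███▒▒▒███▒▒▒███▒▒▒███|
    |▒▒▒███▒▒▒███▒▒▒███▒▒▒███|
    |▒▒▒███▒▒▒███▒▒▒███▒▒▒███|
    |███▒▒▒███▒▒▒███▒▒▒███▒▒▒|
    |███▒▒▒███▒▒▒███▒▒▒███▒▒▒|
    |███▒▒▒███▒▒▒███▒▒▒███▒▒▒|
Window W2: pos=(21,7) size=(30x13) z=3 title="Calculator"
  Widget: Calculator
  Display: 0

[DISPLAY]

                                                      
 ┏━━━━━━━━━━━━━━━━━━━━━┓                              
 ┃ ImageViewer         ┃                              
 ┠─────────────────────┨                              
━━━━━━━━━━━━━━━━━━━┓▒▒▒┃                              
or                 ┃▒▒▒┃                              
───────────────────┨▒▒▒┃                              
                  0┃███┃                              
───┬───┐           ┃███┃                              
 9 │ ÷ │           ┃███┃                              
───┼───┤           ┃▒▒▒┃                              
 6 │ × │           ┃▒▒▒┃                              
───┼───┤           ┃▒▒▒┃                              
 3 │ - │           ┃███┃                              
───┼───┤           ┃███┃                              
 = │ + │           ┃███┃    ┏━━━━━━━━━━━━━━━━━━━━━━━┓ 
━━━━━━━━━━━━━━━━━━━┛━━━┛    ┃ DialogModal           ┃ 
                            ┠───────────────────────┨ 
                            ┃The system validates lo┃ 
                            ┃The system monitors use┃ 
                            ┃This module validates t┃ 


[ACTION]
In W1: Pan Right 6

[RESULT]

                                                      
 ┏━━━━━━━━━━━━━━━━━━━━━┓                              
 ┃ ImageViewer         ┃                              
 ┠─────────────────────┨                              
━━━━━━━━━━━━━━━━━━━┓   ┃                              
or                 ┃   ┃                              
───────────────────┨   ┃                              
                  0┃   ┃                              
───┬───┐           ┃   ┃                              
 9 │ ÷ │           ┃   ┃                              
───┼───┤           ┃   ┃                              
 6 │ × │           ┃   ┃                              
───┼───┤           ┃   ┃                              
 3 │ - │           ┃   ┃                              
───┼───┤           ┃   ┃                              
 = │ + │           ┃   ┃    ┏━━━━━━━━━━━━━━━━━━━━━━━┓ 
━━━━━━━━━━━━━━━━━━━┛━━━┛    ┃ DialogModal           ┃ 
                            ┠───────────────────────┨ 
                            ┃The system validates lo┃ 
                            ┃The system monitors use┃ 
                            ┃This module validates t┃ 


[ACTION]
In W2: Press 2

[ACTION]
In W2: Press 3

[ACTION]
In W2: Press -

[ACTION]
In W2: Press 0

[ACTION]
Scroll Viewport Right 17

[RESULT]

                                                      
━━━━━━━━━━━━━━━┓                                      
Viewer         ┃                                      
───────────────┨                                      
━━━━━━━━━━━┓   ┃                                      
           ┃   ┃                                      
───────────┨   ┃                                      
          0┃   ┃                                      
           ┃   ┃                                      
           ┃   ┃                                      
           ┃   ┃                                      
           ┃   ┃                                      
           ┃   ┃                                      
           ┃   ┃                                      
           ┃   ┃                                      
           ┃   ┃    ┏━━━━━━━━━━━━━━━━━━━━━━━┓         
━━━━━━━━━━━┛━━━┛    ┃ DialogModal           ┃         
                    ┠───────────────────────┨         
                    ┃The system validates lo┃         
                    ┃The system monitors use┃         
                    ┃This module validates t┃         


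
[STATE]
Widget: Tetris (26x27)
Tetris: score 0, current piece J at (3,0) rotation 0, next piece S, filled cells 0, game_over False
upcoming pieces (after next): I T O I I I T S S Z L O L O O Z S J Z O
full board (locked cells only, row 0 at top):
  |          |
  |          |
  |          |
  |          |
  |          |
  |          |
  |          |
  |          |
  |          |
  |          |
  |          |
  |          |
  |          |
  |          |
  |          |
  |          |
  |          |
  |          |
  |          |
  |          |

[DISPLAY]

   █      │Next:          
   ███    │ ░░            
          │░░             
          │               
          │               
          │               
          │Score:         
          │0              
          │               
          │               
          │               
          │               
          │               
          │               
          │               
          │               
          │               
          │               
          │               
          │               
          │               
          │               
          │               
          │               
          │               
          │               
          │               


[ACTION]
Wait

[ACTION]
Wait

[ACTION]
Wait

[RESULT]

          │Next:          
          │ ░░            
          │░░             
   █      │               
   ███    │               
          │               
          │Score:         
          │0              
          │               
          │               
          │               
          │               
          │               
          │               
          │               
          │               
          │               
          │               
          │               
          │               
          │               
          │               
          │               
          │               
          │               
          │               
          │               


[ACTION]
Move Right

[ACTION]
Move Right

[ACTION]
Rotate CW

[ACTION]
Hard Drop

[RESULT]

    ░░    │Next:          
   ░░     │████           
          │               
          │               
          │               
          │               
          │Score:         
          │0              
          │               
          │               
          │               
          │               
          │               
          │               
          │               
          │               
          │               
     ██   │               
     █    │               
     █    │               
          │               
          │               
          │               
          │               
          │               
          │               
          │               


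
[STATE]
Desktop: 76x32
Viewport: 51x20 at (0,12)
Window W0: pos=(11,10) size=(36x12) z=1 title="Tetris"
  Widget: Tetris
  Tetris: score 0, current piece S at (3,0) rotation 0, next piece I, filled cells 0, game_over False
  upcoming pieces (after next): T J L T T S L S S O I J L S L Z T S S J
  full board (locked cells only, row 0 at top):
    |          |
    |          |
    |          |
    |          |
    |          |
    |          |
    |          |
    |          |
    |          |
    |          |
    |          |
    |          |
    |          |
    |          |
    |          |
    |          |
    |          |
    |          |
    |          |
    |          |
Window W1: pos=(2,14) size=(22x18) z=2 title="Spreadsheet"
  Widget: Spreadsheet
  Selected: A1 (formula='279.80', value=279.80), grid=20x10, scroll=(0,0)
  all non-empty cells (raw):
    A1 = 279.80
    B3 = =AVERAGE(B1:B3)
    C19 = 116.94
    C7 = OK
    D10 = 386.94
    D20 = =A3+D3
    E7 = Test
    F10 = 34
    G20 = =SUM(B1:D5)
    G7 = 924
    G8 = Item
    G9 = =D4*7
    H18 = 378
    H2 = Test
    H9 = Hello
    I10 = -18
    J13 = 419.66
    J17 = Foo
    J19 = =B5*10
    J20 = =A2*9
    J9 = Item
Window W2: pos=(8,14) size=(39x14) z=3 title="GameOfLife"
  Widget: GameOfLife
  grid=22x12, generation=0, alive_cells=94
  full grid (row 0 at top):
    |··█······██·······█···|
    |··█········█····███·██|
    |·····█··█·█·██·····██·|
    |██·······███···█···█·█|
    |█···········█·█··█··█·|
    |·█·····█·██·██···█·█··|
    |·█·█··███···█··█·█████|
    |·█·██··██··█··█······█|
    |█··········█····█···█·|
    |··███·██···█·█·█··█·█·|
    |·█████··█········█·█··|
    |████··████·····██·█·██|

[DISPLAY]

           ┠──────────────────────────────────┨    
           ┃          │Next:                  ┃    
  ┏━━━━━┏━━━━━━━━━━━━━━━━━━━━━━━━━━━━━━━━━━━━━┓    
  ┃ Spre┃ GameOfLife                          ┃    
  ┠─────┠─────────────────────────────────────┨    
  ┃A1: 2┃Gen: 0                               ┃    
  ┃     ┃··█········█····███·██               ┃    
  ┃-----┃·····█··█·█·██·····██·               ┃    
  ┃  1 [┃██·······███···█···█·█               ┃    
  ┃  2  ┃█···········█·█··█··█·               ┃    
  ┃  3  ┃·█·····█·██·██···█·█··               ┃    
  ┃  4  ┃·█·█··███···█··█·█████               ┃    
  ┃  5  ┃·█·██··██··█··█······█               ┃    
  ┃  6  ┃█··········█····█···█·               ┃    
  ┃  7  ┃··███·██···█·█·█··█·█·               ┃    
  ┃  8  ┗━━━━━━━━━━━━━━━━━━━━━━━━━━━━━━━━━━━━━┛    
  ┃  9        0       0┃                           
  ┃ 10        0       0┃                           
  ┃ 11        0       0┃                           
  ┗━━━━━━━━━━━━━━━━━━━━┛                           


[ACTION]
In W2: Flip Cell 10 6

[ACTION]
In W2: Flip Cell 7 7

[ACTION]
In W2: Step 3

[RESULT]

           ┠──────────────────────────────────┨    
           ┃          │Next:                  ┃    
  ┏━━━━━┏━━━━━━━━━━━━━━━━━━━━━━━━━━━━━━━━━━━━━┓    
  ┃ Spre┃ GameOfLife                          ┃    
  ┠─────┠─────────────────────────────────────┨    
  ┃A1: 2┃Gen: 3                               ┃    
  ┃     ┃··········█··█··█·█·██               ┃    
  ┃-----┃██········█··█·██··██·               ┃    
  ┃  1 [┃█·█·····██···█·██·██··               ┃    
  ┃  2  ┃··██·······███·███·█··               ┃    
  ┃  3  ┃··████······█·██·····█               ┃    
  ┃  4  ┃··█·█·····█·█········█               ┃    
  ┃  5  ┃·███········█·█·····██               ┃    
  ┃  6  ┃·█████····█··██·······               ┃    
  ┃  7  ┃·█········████········               ┃    
  ┃  8  ┗━━━━━━━━━━━━━━━━━━━━━━━━━━━━━━━━━━━━━┛    
  ┃  9        0       0┃                           
  ┃ 10        0       0┃                           
  ┃ 11        0       0┃                           
  ┗━━━━━━━━━━━━━━━━━━━━┛                           


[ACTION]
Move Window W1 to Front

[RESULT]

           ┠──────────────────────────────────┨    
           ┃          │Next:                  ┃    
  ┏━━━━━━━━━━━━━━━━━━━━┓━━━━━━━━━━━━━━━━━━━━━━┓    
  ┃ Spreadsheet        ┃                      ┃    
  ┠────────────────────┨──────────────────────┨    
  ┃A1: 279.80          ┃                      ┃    
  ┃       A       B    ┃·█·█·██               ┃    
  ┃--------------------┃██··██·               ┃    
  ┃  1 [279.80]       0┃██·██··               ┃    
  ┃  2        0       0┃███·█··               ┃    
  ┃  3        0#CIRC!  ┃█·····█               ┃    
  ┃  4        0       0┃······█               ┃    
  ┃  5        0       0┃·····██               ┃    
  ┃  6        0       0┃·······               ┃    
  ┃  7        0       0┃·······               ┃    
  ┃  8        0       0┃━━━━━━━━━━━━━━━━━━━━━━┛    
  ┃  9        0       0┃                           
  ┃ 10        0       0┃                           
  ┃ 11        0       0┃                           
  ┗━━━━━━━━━━━━━━━━━━━━┛                           


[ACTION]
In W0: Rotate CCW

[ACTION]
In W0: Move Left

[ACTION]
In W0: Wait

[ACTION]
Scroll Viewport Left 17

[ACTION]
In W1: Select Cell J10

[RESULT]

           ┠──────────────────────────────────┨    
           ┃          │Next:                  ┃    
  ┏━━━━━━━━━━━━━━━━━━━━┓━━━━━━━━━━━━━━━━━━━━━━┓    
  ┃ Spreadsheet        ┃                      ┃    
  ┠────────────────────┨──────────────────────┨    
  ┃J10:                ┃                      ┃    
  ┃       A       B    ┃·█·█·██               ┃    
  ┃--------------------┃██··██·               ┃    
  ┃  1   279.80       0┃██·██··               ┃    
  ┃  2        0       0┃███·█··               ┃    
  ┃  3        0#CIRC!  ┃█·····█               ┃    
  ┃  4        0       0┃······█               ┃    
  ┃  5        0       0┃·····██               ┃    
  ┃  6        0       0┃·······               ┃    
  ┃  7        0       0┃·······               ┃    
  ┃  8        0       0┃━━━━━━━━━━━━━━━━━━━━━━┛    
  ┃  9        0       0┃                           
  ┃ 10        0       0┃                           
  ┃ 11        0       0┃                           
  ┗━━━━━━━━━━━━━━━━━━━━┛                           


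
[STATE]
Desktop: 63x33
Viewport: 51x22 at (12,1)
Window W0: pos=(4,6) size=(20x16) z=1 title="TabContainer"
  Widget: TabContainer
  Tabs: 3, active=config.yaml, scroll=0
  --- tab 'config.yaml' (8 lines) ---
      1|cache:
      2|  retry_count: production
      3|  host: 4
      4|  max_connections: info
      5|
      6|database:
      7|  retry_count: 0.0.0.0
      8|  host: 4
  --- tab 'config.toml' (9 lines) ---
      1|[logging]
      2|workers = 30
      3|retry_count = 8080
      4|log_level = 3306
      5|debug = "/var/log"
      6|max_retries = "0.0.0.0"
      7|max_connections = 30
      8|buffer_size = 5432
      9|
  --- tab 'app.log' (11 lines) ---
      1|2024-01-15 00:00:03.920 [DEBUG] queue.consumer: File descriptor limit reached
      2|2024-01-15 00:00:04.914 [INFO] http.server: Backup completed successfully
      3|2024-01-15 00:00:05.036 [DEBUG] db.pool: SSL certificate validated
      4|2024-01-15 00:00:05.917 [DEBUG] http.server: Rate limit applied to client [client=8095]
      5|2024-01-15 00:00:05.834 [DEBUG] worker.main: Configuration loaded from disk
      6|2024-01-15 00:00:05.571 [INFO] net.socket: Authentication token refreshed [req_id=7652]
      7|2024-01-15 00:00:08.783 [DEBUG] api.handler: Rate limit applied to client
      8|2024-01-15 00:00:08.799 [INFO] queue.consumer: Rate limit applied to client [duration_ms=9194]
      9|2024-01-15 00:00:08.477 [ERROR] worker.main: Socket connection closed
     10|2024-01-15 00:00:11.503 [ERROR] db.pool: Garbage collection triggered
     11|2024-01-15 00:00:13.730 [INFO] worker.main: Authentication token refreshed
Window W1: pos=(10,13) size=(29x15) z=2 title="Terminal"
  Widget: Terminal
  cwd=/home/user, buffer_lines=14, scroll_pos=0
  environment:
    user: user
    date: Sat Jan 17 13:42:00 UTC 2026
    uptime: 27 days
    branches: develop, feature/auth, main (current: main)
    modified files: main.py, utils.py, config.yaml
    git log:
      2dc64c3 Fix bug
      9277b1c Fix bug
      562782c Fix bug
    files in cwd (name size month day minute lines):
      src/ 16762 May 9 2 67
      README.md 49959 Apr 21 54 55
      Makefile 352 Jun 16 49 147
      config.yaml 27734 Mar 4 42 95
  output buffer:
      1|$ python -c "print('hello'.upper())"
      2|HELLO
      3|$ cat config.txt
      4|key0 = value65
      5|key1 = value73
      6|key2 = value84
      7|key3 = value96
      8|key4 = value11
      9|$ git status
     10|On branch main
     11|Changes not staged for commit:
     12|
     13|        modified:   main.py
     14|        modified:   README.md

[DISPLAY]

                                                   
                                                   
                                                   
                                                   
                                                   
━━━━━━━━━━━┓                                       
tainer     ┃                                       
───────────┨                                       
.yaml]│ con┃                                       
───────────┃                                       
           ┃                                       
_count: pro┃                                       
━━━━━━━━━━━━━━━━━━━━━━━━━━┓                        
Terminal                  ┃                        
──────────────────────────┨                        
 python -c "print('hello'.┃                        
ELLO                      ┃                        
 cat config.txt           ┃                        
ey0 = value65             ┃                        
ey1 = value73             ┃                        
ey2 = value84             ┃                        
ey3 = value96             ┃                        


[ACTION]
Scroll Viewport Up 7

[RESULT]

                                                   
                                                   
                                                   
                                                   
                                                   
                                                   
━━━━━━━━━━━┓                                       
tainer     ┃                                       
───────────┨                                       
.yaml]│ con┃                                       
───────────┃                                       
           ┃                                       
_count: pro┃                                       
━━━━━━━━━━━━━━━━━━━━━━━━━━┓                        
Terminal                  ┃                        
──────────────────────────┨                        
 python -c "print('hello'.┃                        
ELLO                      ┃                        
 cat config.txt           ┃                        
ey0 = value65             ┃                        
ey1 = value73             ┃                        
ey2 = value84             ┃                        


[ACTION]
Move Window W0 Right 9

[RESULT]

                                                   
                                                   
                                                   
                                                   
                                                   
                                                   
 ┏━━━━━━━━━━━━━━━━━━┓                              
 ┃ TabContainer     ┃                              
 ┠──────────────────┨                              
 ┃[config.yaml]│ con┃                              
 ┃──────────────────┃                              
 ┃cache:            ┃                              
 ┃  retry_count: pro┃                              
━━━━━━━━━━━━━━━━━━━━━━━━━━┓                        
Terminal                  ┃                        
──────────────────────────┨                        
 python -c "print('hello'.┃                        
ELLO                      ┃                        
 cat config.txt           ┃                        
ey0 = value65             ┃                        
ey1 = value73             ┃                        
ey2 = value84             ┃                        
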